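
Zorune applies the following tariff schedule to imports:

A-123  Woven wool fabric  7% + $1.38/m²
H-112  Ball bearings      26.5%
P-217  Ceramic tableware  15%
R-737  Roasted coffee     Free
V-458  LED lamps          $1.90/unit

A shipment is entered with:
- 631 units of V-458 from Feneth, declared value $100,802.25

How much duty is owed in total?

Line 1 (V-458, Feneth, 631 units, $100,802.25):
Base rate for V-458 is $1.90/unit.
Duty = 631 × $1.90 = $1,198.90.

$1,198.90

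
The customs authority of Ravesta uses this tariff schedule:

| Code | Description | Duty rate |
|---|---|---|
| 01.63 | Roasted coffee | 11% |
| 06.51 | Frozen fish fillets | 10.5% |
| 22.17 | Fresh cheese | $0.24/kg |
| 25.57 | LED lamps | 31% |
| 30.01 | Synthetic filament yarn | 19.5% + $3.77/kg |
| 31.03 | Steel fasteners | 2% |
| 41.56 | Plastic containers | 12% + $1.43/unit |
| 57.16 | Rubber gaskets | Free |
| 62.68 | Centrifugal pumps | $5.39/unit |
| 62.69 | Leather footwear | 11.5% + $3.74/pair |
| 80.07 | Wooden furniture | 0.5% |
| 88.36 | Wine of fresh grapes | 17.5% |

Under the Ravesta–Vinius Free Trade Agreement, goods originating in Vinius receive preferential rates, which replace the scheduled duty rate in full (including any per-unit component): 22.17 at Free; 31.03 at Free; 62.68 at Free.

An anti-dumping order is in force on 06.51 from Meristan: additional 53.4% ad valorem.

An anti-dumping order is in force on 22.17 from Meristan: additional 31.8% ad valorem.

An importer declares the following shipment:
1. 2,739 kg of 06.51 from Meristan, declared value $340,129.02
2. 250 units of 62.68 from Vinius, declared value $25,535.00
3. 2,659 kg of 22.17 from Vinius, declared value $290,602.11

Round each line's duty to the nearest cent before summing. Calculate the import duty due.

$217,342.44

Line 1 (06.51, Meristan, 2,739 kg, $340,129.02):
Base rate for 06.51 is 10.5%.
Additional duty on 06.51 from Meristan: +53.4%. Applied ad valorem rate: 10.5% + 53.4% = 63.9%.
Duty = $340,129.02 × 63.9% = $217,342.44.
Line 2 (62.68, Vinius, 250 units, $25,535.00):
Base rate for 62.68 is $5.39/unit.
Origin Vinius qualifies under the Ravesta–Vinius agreement and 62.68 is covered: preferential rate Free applies instead.
Duty = $25,535.00 × 0% = $0.00.
Line 3 (22.17, Vinius, 2,659 kg, $290,602.11):
Base rate for 22.17 is $0.24/kg.
Origin Vinius qualifies under the Ravesta–Vinius agreement and 22.17 is covered: preferential rate Free applies instead.
The additional-duty order on 22.17 targets Meristan, not Vinius; it does not apply.
Duty = $290,602.11 × 0% = $0.00.
Total = $217,342.44 + $0.00 + $0.00 = $217,342.44.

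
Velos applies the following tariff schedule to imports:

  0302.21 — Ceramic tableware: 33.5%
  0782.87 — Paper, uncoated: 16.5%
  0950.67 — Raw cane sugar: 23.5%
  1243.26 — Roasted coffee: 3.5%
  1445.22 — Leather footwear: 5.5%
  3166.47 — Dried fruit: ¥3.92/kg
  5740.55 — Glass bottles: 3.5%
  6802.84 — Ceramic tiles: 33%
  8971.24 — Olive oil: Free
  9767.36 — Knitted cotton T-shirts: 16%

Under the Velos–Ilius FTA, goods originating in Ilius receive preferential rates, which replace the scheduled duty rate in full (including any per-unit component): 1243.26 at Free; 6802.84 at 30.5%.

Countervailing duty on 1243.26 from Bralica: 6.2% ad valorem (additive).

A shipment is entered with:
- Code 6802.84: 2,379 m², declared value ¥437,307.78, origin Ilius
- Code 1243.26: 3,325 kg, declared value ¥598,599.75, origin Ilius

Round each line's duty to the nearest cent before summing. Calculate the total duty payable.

Line 1 (6802.84, Ilius, 2,379 m², ¥437,307.78):
Base rate for 6802.84 is 33%.
Origin Ilius qualifies under the Velos–Ilius agreement and 6802.84 is covered: preferential rate 30.5% applies instead.
Duty = ¥437,307.78 × 30.5% = ¥133,378.87.
Line 2 (1243.26, Ilius, 3,325 kg, ¥598,599.75):
Base rate for 1243.26 is 3.5%.
Origin Ilius qualifies under the Velos–Ilius agreement and 1243.26 is covered: preferential rate Free applies instead.
The additional-duty order on 1243.26 targets Bralica, not Ilius; it does not apply.
Duty = ¥598,599.75 × 0% = ¥0.00.
Total = ¥133,378.87 + ¥0.00 = ¥133,378.87.

¥133,378.87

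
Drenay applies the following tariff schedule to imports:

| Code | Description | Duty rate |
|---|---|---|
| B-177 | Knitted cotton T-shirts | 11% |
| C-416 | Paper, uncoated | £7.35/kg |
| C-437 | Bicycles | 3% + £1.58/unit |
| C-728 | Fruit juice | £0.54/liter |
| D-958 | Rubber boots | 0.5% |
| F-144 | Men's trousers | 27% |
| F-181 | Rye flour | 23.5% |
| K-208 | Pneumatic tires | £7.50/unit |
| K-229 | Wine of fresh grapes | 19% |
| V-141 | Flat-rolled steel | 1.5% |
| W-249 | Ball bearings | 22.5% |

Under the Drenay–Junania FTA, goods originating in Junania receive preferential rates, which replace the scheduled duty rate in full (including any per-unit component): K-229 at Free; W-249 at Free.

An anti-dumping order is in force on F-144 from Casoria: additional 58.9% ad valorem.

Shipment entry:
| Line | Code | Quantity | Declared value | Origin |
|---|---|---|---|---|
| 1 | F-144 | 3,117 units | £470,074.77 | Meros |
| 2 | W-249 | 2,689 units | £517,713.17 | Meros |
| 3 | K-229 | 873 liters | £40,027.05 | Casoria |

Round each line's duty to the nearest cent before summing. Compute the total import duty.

Line 1 (F-144, Meros, 3,117 units, £470,074.77):
Base rate for F-144 is 27%.
The additional-duty order on F-144 targets Casoria, not Meros; it does not apply.
Duty = £470,074.77 × 27% = £126,920.19.
Line 2 (W-249, Meros, 2,689 units, £517,713.17):
Base rate for W-249 is 22.5%.
W-249 has an FTA preferential rate, but origin Meros is not Junania; base rate stands.
Duty = £517,713.17 × 22.5% = £116,485.46.
Line 3 (K-229, Casoria, 873 liters, £40,027.05):
Base rate for K-229 is 19%.
K-229 has an FTA preferential rate, but origin Casoria is not Junania; base rate stands.
Duty = £40,027.05 × 19% = £7,605.14.
Total = £126,920.19 + £116,485.46 + £7,605.14 = £251,010.79.

£251,010.79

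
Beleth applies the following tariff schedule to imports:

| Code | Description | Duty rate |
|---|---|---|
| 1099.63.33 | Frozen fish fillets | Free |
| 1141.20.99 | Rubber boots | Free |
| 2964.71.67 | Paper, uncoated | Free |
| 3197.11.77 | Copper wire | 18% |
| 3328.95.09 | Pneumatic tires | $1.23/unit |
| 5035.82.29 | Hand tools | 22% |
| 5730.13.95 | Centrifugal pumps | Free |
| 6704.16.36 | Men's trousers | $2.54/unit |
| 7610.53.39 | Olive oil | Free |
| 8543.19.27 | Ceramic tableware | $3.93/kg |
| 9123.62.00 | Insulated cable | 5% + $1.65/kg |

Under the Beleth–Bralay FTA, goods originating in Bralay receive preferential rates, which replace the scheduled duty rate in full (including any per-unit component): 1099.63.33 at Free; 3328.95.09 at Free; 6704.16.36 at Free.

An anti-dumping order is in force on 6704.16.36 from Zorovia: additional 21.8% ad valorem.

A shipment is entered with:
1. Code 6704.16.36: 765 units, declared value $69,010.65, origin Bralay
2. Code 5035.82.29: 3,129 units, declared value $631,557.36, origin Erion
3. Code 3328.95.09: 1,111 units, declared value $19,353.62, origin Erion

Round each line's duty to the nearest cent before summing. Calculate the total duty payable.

$140,309.15

Line 1 (6704.16.36, Bralay, 765 units, $69,010.65):
Base rate for 6704.16.36 is $2.54/unit.
Origin Bralay qualifies under the Beleth–Bralay agreement and 6704.16.36 is covered: preferential rate Free applies instead.
The additional-duty order on 6704.16.36 targets Zorovia, not Bralay; it does not apply.
Duty = $69,010.65 × 0% = $0.00.
Line 2 (5035.82.29, Erion, 3,129 units, $631,557.36):
Base rate for 5035.82.29 is 22%.
Duty = $631,557.36 × 22% = $138,942.62.
Line 3 (3328.95.09, Erion, 1,111 units, $19,353.62):
Base rate for 3328.95.09 is $1.23/unit.
3328.95.09 has an FTA preferential rate, but origin Erion is not Bralay; base rate stands.
Duty = 1,111 × $1.23 = $1,366.53.
Total = $0.00 + $138,942.62 + $1,366.53 = $140,309.15.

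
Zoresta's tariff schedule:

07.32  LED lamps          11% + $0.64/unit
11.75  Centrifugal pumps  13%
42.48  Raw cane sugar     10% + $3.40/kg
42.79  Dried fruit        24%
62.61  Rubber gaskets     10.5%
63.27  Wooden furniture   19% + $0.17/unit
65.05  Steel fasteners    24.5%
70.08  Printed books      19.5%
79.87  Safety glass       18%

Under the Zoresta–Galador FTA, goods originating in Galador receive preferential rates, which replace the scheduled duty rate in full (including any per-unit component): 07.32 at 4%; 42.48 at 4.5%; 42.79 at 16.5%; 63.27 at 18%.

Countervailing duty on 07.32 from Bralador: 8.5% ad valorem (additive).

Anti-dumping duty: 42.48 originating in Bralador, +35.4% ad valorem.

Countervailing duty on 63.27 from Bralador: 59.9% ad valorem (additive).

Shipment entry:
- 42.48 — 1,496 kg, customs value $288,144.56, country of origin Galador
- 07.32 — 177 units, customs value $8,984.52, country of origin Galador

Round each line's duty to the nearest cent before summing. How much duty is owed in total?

$13,325.89

Line 1 (42.48, Galador, 1,496 kg, $288,144.56):
Base rate for 42.48 is 10% + $3.40/kg.
Origin Galador qualifies under the Zoresta–Galador agreement and 42.48 is covered: preferential rate 4.5% applies instead.
The additional-duty order on 42.48 targets Bralador, not Galador; it does not apply.
Duty = $288,144.56 × 4.5% = $12,966.51.
Line 2 (07.32, Galador, 177 units, $8,984.52):
Base rate for 07.32 is 11% + $0.64/unit.
Origin Galador qualifies under the Zoresta–Galador agreement and 07.32 is covered: preferential rate 4% applies instead.
The additional-duty order on 07.32 targets Bralador, not Galador; it does not apply.
Duty = $8,984.52 × 4% = $359.38.
Total = $12,966.51 + $359.38 = $13,325.89.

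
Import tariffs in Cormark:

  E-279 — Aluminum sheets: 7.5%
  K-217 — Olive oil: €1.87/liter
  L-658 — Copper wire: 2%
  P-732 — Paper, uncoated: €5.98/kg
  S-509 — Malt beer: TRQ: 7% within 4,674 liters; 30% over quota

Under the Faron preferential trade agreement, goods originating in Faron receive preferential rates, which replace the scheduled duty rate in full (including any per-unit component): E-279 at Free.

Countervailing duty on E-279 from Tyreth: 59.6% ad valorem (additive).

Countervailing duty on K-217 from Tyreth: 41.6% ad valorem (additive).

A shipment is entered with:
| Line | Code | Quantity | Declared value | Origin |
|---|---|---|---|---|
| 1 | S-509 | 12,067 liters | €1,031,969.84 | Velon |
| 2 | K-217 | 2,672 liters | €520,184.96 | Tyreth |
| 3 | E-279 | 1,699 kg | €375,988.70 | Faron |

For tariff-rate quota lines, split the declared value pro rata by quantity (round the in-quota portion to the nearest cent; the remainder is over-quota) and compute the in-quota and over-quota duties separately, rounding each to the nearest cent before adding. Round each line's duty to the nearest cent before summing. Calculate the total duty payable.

€439,048.82

Line 1 (S-509, Velon, 12,067 liters, €1,031,969.84):
Code S-509 is under a tariff-rate quota (threshold 4,674 liters). In-quota: 4,674 liters at 7%; over-quota: 7,393 liters at 30%.
Pro-rata value split: in-quota = €1,031,969.84 × 4,674/12,067 = €399,720.48; over-quota = €1,031,969.84 − €399,720.48 = €632,249.36.
In-quota duty = €399,720.48 × 7% = €27,980.43. Over-quota duty = €632,249.36 × 30% = €189,674.81.
Line duty = €27,980.43 + €189,674.81 = €217,655.24.
Line 2 (K-217, Tyreth, 2,672 liters, €520,184.96):
Base rate for K-217 is €1.87/liter.
Additional duty on K-217 from Tyreth: +41.6% ad valorem. Applied ad valorem rate = 41.6%.
Duty = €520,184.96 × 41.6% + 2,672 × €1.87 = €221,393.58.
Line 3 (E-279, Faron, 1,699 kg, €375,988.70):
Base rate for E-279 is 7.5%.
Origin Faron qualifies under the Cormark–Faron agreement and E-279 is covered: preferential rate Free applies instead.
The additional-duty order on E-279 targets Tyreth, not Faron; it does not apply.
Duty = €375,988.70 × 0% = €0.00.
Total = €217,655.24 + €221,393.58 + €0.00 = €439,048.82.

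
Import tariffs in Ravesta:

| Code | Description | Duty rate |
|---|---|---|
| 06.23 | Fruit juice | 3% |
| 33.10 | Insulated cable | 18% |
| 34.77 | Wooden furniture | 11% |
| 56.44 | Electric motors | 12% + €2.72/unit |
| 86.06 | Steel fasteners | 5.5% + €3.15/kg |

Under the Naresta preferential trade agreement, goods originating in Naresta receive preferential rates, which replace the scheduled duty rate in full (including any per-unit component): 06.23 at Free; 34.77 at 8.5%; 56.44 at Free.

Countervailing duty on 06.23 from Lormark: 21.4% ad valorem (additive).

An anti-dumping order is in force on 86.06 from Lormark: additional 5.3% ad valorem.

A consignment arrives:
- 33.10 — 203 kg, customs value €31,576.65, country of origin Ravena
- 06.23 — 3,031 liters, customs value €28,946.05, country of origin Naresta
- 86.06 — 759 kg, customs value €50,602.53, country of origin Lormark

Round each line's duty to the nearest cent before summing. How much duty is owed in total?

€13,539.72

Line 1 (33.10, Ravena, 203 kg, €31,576.65):
Base rate for 33.10 is 18%.
Duty = €31,576.65 × 18% = €5,683.80.
Line 2 (06.23, Naresta, 3,031 liters, €28,946.05):
Base rate for 06.23 is 3%.
Origin Naresta qualifies under the Ravesta–Naresta agreement and 06.23 is covered: preferential rate Free applies instead.
The additional-duty order on 06.23 targets Lormark, not Naresta; it does not apply.
Duty = €28,946.05 × 0% = €0.00.
Line 3 (86.06, Lormark, 759 kg, €50,602.53):
Base rate for 86.06 is 5.5% + €3.15/kg.
Additional duty on 86.06 from Lormark: +5.3%. Applied ad valorem rate: 5.5% + 5.3% = 10.8%.
Duty = €50,602.53 × 10.8% + 759 × €3.15 = €7,855.92.
Total = €5,683.80 + €0.00 + €7,855.92 = €13,539.72.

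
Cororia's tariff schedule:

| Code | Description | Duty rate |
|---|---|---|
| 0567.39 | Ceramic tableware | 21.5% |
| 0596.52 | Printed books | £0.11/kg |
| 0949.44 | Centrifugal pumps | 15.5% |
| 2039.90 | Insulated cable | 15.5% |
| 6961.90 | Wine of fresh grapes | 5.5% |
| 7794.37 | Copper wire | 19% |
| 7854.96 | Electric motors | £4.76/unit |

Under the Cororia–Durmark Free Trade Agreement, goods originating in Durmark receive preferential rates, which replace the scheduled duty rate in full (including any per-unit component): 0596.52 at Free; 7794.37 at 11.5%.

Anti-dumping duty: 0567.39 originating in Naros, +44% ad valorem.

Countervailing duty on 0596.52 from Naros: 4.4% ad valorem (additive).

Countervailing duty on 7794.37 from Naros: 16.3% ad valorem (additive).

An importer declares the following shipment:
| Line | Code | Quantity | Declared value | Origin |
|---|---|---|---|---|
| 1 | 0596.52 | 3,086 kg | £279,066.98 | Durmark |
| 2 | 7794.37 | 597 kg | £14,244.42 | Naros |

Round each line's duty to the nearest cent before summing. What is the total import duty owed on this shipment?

£5,028.28

Line 1 (0596.52, Durmark, 3,086 kg, £279,066.98):
Base rate for 0596.52 is £0.11/kg.
Origin Durmark qualifies under the Cororia–Durmark agreement and 0596.52 is covered: preferential rate Free applies instead.
The additional-duty order on 0596.52 targets Naros, not Durmark; it does not apply.
Duty = £279,066.98 × 0% = £0.00.
Line 2 (7794.37, Naros, 597 kg, £14,244.42):
Base rate for 7794.37 is 19%.
7794.37 has an FTA preferential rate, but origin Naros is not Durmark; base rate stands.
Additional duty on 7794.37 from Naros: +16.3%. Applied ad valorem rate: 19% + 16.3% = 35.3%.
Duty = £14,244.42 × 35.3% = £5,028.28.
Total = £0.00 + £5,028.28 = £5,028.28.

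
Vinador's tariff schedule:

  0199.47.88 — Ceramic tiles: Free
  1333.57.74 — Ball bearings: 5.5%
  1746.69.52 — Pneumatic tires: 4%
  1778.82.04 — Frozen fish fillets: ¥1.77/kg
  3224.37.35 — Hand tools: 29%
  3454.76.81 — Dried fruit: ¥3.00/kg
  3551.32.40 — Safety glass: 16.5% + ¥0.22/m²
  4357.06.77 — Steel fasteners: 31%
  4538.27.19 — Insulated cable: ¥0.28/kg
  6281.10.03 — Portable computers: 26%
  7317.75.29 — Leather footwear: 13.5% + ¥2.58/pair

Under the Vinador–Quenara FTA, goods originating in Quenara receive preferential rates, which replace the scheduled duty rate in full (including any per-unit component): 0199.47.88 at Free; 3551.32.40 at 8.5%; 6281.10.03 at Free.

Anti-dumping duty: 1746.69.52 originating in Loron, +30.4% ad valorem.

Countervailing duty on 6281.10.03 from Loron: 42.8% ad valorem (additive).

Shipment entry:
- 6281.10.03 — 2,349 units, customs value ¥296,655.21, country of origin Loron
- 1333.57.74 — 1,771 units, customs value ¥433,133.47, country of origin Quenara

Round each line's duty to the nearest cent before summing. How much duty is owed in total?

Line 1 (6281.10.03, Loron, 2,349 units, ¥296,655.21):
Base rate for 6281.10.03 is 26%.
6281.10.03 has an FTA preferential rate, but origin Loron is not Quenara; base rate stands.
Additional duty on 6281.10.03 from Loron: +42.8%. Applied ad valorem rate: 26% + 42.8% = 68.8%.
Duty = ¥296,655.21 × 68.8% = ¥204,098.78.
Line 2 (1333.57.74, Quenara, 1,771 units, ¥433,133.47):
Base rate for 1333.57.74 is 5.5%.
Origin Quenara is the FTA partner but 1333.57.74 is not on the preference list; base rate stands.
Duty = ¥433,133.47 × 5.5% = ¥23,822.34.
Total = ¥204,098.78 + ¥23,822.34 = ¥227,921.12.

¥227,921.12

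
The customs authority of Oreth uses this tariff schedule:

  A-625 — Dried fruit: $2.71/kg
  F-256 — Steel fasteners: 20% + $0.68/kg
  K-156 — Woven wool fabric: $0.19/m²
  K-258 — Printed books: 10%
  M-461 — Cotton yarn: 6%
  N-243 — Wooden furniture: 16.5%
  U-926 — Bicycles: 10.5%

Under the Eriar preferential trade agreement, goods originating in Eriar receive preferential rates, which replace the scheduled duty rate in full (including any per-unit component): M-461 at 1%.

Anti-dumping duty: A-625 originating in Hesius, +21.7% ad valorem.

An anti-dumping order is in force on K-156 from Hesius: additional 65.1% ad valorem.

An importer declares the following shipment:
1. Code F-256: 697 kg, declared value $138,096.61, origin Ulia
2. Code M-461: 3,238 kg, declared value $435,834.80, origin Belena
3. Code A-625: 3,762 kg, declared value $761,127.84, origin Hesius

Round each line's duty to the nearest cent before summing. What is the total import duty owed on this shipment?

Line 1 (F-256, Ulia, 697 kg, $138,096.61):
Base rate for F-256 is 20% + $0.68/kg.
Duty = $138,096.61 × 20% + 697 × $0.68 = $28,093.28.
Line 2 (M-461, Belena, 3,238 kg, $435,834.80):
Base rate for M-461 is 6%.
M-461 has an FTA preferential rate, but origin Belena is not Eriar; base rate stands.
Duty = $435,834.80 × 6% = $26,150.09.
Line 3 (A-625, Hesius, 3,762 kg, $761,127.84):
Base rate for A-625 is $2.71/kg.
Additional duty on A-625 from Hesius: +21.7% ad valorem. Applied ad valorem rate = 21.7%.
Duty = $761,127.84 × 21.7% + 3,762 × $2.71 = $175,359.76.
Total = $28,093.28 + $26,150.09 + $175,359.76 = $229,603.13.

$229,603.13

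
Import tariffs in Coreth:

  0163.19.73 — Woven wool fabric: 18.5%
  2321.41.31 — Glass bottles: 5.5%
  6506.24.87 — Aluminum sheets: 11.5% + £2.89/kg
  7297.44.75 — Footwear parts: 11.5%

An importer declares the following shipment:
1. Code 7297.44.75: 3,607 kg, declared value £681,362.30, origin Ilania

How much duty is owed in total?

£78,356.66

Line 1 (7297.44.75, Ilania, 3,607 kg, £681,362.30):
Base rate for 7297.44.75 is 11.5%.
Duty = £681,362.30 × 11.5% = £78,356.66.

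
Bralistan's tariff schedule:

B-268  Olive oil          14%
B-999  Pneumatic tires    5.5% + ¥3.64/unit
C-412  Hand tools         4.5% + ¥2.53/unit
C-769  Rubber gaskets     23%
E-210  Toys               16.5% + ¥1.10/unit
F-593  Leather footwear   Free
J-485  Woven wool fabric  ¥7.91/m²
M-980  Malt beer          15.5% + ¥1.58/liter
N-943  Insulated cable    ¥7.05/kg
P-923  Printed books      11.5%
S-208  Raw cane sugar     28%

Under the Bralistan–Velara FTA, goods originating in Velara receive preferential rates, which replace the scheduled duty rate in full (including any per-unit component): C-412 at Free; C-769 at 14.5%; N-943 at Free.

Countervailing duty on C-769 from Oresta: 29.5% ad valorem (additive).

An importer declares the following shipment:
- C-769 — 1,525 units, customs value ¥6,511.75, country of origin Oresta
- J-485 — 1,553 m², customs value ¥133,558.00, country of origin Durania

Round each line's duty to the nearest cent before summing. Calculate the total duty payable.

Line 1 (C-769, Oresta, 1,525 units, ¥6,511.75):
Base rate for C-769 is 23%.
C-769 has an FTA preferential rate, but origin Oresta is not Velara; base rate stands.
Additional duty on C-769 from Oresta: +29.5%. Applied ad valorem rate: 23% + 29.5% = 52.5%.
Duty = ¥6,511.75 × 52.5% = ¥3,418.67.
Line 2 (J-485, Durania, 1,553 m², ¥133,558.00):
Base rate for J-485 is ¥7.91/m².
Duty = 1,553 × ¥7.91 = ¥12,284.23.
Total = ¥3,418.67 + ¥12,284.23 = ¥15,702.90.

¥15,702.90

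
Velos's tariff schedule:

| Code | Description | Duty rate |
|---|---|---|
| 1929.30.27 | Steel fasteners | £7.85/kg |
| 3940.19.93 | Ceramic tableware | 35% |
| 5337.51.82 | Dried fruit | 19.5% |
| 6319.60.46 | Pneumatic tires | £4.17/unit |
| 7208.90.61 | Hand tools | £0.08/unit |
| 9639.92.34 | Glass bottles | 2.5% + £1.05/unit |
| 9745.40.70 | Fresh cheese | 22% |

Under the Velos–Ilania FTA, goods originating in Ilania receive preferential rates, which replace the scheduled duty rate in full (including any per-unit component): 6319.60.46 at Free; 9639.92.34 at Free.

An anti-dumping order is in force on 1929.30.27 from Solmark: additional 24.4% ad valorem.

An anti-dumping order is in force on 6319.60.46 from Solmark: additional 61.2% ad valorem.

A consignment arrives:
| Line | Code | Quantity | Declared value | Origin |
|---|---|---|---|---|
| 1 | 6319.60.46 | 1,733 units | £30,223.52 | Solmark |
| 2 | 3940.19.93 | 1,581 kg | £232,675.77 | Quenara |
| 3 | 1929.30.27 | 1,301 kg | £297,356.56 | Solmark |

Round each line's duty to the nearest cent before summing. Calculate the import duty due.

£189,927.77

Line 1 (6319.60.46, Solmark, 1,733 units, £30,223.52):
Base rate for 6319.60.46 is £4.17/unit.
6319.60.46 has an FTA preferential rate, but origin Solmark is not Ilania; base rate stands.
Additional duty on 6319.60.46 from Solmark: +61.2% ad valorem. Applied ad valorem rate = 61.2%.
Duty = £30,223.52 × 61.2% + 1,733 × £4.17 = £25,723.40.
Line 2 (3940.19.93, Quenara, 1,581 kg, £232,675.77):
Base rate for 3940.19.93 is 35%.
Duty = £232,675.77 × 35% = £81,436.52.
Line 3 (1929.30.27, Solmark, 1,301 kg, £297,356.56):
Base rate for 1929.30.27 is £7.85/kg.
Additional duty on 1929.30.27 from Solmark: +24.4% ad valorem. Applied ad valorem rate = 24.4%.
Duty = £297,356.56 × 24.4% + 1,301 × £7.85 = £82,767.85.
Total = £25,723.40 + £81,436.52 + £82,767.85 = £189,927.77.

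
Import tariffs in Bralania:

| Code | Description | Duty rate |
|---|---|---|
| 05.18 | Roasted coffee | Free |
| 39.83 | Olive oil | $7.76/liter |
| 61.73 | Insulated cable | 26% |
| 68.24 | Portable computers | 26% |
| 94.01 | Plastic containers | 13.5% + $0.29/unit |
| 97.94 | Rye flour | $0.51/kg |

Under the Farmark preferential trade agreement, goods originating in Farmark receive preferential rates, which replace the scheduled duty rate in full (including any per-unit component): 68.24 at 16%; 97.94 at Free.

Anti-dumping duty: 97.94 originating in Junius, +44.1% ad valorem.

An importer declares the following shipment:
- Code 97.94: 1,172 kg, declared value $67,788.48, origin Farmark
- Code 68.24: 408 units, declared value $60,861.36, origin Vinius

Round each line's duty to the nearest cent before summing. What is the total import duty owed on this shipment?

$15,823.95

Line 1 (97.94, Farmark, 1,172 kg, $67,788.48):
Base rate for 97.94 is $0.51/kg.
Origin Farmark qualifies under the Bralania–Farmark agreement and 97.94 is covered: preferential rate Free applies instead.
The additional-duty order on 97.94 targets Junius, not Farmark; it does not apply.
Duty = $67,788.48 × 0% = $0.00.
Line 2 (68.24, Vinius, 408 units, $60,861.36):
Base rate for 68.24 is 26%.
68.24 has an FTA preferential rate, but origin Vinius is not Farmark; base rate stands.
Duty = $60,861.36 × 26% = $15,823.95.
Total = $0.00 + $15,823.95 = $15,823.95.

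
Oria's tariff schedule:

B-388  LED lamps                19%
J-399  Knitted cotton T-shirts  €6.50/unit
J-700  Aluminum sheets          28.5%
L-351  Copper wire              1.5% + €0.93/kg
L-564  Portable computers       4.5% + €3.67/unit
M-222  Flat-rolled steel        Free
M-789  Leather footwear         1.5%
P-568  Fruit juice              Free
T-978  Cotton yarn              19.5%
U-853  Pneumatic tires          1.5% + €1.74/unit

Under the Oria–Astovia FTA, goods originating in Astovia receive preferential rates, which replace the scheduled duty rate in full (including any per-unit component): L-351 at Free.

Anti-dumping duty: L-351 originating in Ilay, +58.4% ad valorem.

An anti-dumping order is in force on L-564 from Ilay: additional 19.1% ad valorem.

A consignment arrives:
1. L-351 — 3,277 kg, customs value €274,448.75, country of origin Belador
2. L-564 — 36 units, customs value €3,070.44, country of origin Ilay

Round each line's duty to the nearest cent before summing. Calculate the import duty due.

Line 1 (L-351, Belador, 3,277 kg, €274,448.75):
Base rate for L-351 is 1.5% + €0.93/kg.
L-351 has an FTA preferential rate, but origin Belador is not Astovia; base rate stands.
The additional-duty order on L-351 targets Ilay, not Belador; it does not apply.
Duty = €274,448.75 × 1.5% + 3,277 × €0.93 = €7,164.34.
Line 2 (L-564, Ilay, 36 units, €3,070.44):
Base rate for L-564 is 4.5% + €3.67/unit.
Additional duty on L-564 from Ilay: +19.1%. Applied ad valorem rate: 4.5% + 19.1% = 23.6%.
Duty = €3,070.44 × 23.6% + 36 × €3.67 = €856.74.
Total = €7,164.34 + €856.74 = €8,021.08.

€8,021.08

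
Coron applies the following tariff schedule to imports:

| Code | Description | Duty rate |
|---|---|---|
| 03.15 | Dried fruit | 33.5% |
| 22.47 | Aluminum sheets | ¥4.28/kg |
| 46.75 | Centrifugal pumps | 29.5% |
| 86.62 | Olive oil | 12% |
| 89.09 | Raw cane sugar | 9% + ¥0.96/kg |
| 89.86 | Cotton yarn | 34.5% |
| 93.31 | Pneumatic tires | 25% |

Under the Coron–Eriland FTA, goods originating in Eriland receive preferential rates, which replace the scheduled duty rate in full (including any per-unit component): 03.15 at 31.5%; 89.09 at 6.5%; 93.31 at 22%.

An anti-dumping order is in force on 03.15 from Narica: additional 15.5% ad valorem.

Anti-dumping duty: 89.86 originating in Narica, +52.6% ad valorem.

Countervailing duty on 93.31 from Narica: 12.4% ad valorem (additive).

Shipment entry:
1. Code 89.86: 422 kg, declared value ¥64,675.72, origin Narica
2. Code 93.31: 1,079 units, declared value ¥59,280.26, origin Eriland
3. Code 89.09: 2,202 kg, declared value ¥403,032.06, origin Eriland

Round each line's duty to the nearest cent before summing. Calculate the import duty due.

¥95,571.29

Line 1 (89.86, Narica, 422 kg, ¥64,675.72):
Base rate for 89.86 is 34.5%.
Additional duty on 89.86 from Narica: +52.6%. Applied ad valorem rate: 34.5% + 52.6% = 87.1%.
Duty = ¥64,675.72 × 87.1% = ¥56,332.55.
Line 2 (93.31, Eriland, 1,079 units, ¥59,280.26):
Base rate for 93.31 is 25%.
Origin Eriland qualifies under the Coron–Eriland agreement and 93.31 is covered: preferential rate 22% applies instead.
The additional-duty order on 93.31 targets Narica, not Eriland; it does not apply.
Duty = ¥59,280.26 × 22% = ¥13,041.66.
Line 3 (89.09, Eriland, 2,202 kg, ¥403,032.06):
Base rate for 89.09 is 9% + ¥0.96/kg.
Origin Eriland qualifies under the Coron–Eriland agreement and 89.09 is covered: preferential rate 6.5% applies instead.
Duty = ¥403,032.06 × 6.5% = ¥26,197.08.
Total = ¥56,332.55 + ¥13,041.66 + ¥26,197.08 = ¥95,571.29.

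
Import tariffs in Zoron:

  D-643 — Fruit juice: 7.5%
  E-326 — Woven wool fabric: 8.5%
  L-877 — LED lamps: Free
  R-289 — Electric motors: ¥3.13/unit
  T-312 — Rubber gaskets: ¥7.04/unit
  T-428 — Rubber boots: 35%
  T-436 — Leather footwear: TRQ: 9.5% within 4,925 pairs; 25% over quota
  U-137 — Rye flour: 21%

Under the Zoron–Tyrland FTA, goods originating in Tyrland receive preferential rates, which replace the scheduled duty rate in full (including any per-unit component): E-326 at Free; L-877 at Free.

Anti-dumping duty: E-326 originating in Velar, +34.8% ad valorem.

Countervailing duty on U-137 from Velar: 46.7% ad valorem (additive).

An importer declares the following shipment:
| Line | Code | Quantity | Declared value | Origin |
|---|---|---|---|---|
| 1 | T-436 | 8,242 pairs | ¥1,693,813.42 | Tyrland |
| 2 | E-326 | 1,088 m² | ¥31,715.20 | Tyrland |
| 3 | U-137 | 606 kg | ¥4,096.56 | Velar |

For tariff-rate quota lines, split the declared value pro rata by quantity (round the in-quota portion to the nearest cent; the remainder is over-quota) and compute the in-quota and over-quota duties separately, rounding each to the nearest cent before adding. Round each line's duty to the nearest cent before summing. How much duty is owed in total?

¥269,345.53

Line 1 (T-436, Tyrland, 8,242 pairs, ¥1,693,813.42):
Code T-436 is under a tariff-rate quota (threshold 4,925 pairs). In-quota: 4,925 pairs at 9.5%; over-quota: 3,317 pairs at 25%.
Pro-rata value split: in-quota = ¥1,693,813.42 × 4,925/8,242 = ¥1,012,136.75; over-quota = ¥1,693,813.42 − ¥1,012,136.75 = ¥681,676.67.
In-quota duty = ¥1,012,136.75 × 9.5% = ¥96,152.99. Over-quota duty = ¥681,676.67 × 25% = ¥170,419.17.
Line duty = ¥96,152.99 + ¥170,419.17 = ¥266,572.16.
Line 2 (E-326, Tyrland, 1,088 m², ¥31,715.20):
Base rate for E-326 is 8.5%.
Origin Tyrland qualifies under the Zoron–Tyrland agreement and E-326 is covered: preferential rate Free applies instead.
The additional-duty order on E-326 targets Velar, not Tyrland; it does not apply.
Duty = ¥31,715.20 × 0% = ¥0.00.
Line 3 (U-137, Velar, 606 kg, ¥4,096.56):
Base rate for U-137 is 21%.
Additional duty on U-137 from Velar: +46.7%. Applied ad valorem rate: 21% + 46.7% = 67.7%.
Duty = ¥4,096.56 × 67.7% = ¥2,773.37.
Total = ¥266,572.16 + ¥0.00 + ¥2,773.37 = ¥269,345.53.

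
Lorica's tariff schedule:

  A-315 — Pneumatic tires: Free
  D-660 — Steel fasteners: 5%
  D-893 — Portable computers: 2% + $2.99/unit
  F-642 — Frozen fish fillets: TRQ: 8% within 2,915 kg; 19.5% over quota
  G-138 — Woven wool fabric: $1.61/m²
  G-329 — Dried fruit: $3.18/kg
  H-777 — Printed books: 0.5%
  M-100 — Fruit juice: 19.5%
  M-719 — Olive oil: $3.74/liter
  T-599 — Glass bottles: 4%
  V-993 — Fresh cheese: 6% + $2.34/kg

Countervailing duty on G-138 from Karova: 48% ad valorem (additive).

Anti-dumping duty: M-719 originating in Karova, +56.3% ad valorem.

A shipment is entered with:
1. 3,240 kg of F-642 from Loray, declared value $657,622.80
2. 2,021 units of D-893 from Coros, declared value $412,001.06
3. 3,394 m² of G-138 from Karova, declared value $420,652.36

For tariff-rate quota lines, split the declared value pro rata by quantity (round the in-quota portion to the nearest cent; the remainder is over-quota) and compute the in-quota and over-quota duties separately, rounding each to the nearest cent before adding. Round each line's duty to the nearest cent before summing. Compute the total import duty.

Line 1 (F-642, Loray, 3,240 kg, $657,622.80):
Code F-642 is under a tariff-rate quota (threshold 2,915 kg). In-quota: 2,915 kg at 8%; over-quota: 325 kg at 19.5%.
Pro-rata value split: in-quota = $657,622.80 × 2,915/3,240 = $591,657.55; over-quota = $657,622.80 − $591,657.55 = $65,965.25.
In-quota duty = $591,657.55 × 8% = $47,332.60. Over-quota duty = $65,965.25 × 19.5% = $12,863.22.
Line duty = $47,332.60 + $12,863.22 = $60,195.82.
Line 2 (D-893, Coros, 2,021 units, $412,001.06):
Base rate for D-893 is 2% + $2.99/unit.
Duty = $412,001.06 × 2% + 2,021 × $2.99 = $14,282.81.
Line 3 (G-138, Karova, 3,394 m², $420,652.36):
Base rate for G-138 is $1.61/m².
Additional duty on G-138 from Karova: +48% ad valorem. Applied ad valorem rate = 48%.
Duty = $420,652.36 × 48% + 3,394 × $1.61 = $207,377.47.
Total = $60,195.82 + $14,282.81 + $207,377.47 = $281,856.10.

$281,856.10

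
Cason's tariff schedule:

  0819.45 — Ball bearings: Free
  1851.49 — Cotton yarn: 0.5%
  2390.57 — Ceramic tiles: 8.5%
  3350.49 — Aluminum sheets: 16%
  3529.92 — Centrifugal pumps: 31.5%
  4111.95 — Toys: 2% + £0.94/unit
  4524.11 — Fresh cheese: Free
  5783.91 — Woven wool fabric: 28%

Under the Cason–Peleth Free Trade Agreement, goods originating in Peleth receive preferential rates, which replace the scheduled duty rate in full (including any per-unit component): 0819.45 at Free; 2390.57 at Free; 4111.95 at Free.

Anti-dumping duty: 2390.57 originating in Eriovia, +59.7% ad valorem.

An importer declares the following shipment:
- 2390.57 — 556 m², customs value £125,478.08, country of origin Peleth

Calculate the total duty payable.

Line 1 (2390.57, Peleth, 556 m², £125,478.08):
Base rate for 2390.57 is 8.5%.
Origin Peleth qualifies under the Cason–Peleth agreement and 2390.57 is covered: preferential rate Free applies instead.
The additional-duty order on 2390.57 targets Eriovia, not Peleth; it does not apply.
Duty = £125,478.08 × 0% = £0.00.

£0.00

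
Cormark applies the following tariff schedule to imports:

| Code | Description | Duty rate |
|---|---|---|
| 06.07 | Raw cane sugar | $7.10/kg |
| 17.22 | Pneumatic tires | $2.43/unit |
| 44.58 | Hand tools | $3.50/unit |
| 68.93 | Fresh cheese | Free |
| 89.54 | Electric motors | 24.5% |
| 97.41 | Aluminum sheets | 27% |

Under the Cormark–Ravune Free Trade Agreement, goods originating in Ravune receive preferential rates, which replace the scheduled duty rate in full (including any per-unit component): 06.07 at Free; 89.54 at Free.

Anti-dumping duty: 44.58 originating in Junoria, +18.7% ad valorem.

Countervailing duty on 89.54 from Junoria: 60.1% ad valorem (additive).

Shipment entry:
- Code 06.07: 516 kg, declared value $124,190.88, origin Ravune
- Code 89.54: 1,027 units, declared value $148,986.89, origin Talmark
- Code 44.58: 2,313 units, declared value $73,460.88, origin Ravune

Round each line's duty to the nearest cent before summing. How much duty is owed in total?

$44,597.29

Line 1 (06.07, Ravune, 516 kg, $124,190.88):
Base rate for 06.07 is $7.10/kg.
Origin Ravune qualifies under the Cormark–Ravune agreement and 06.07 is covered: preferential rate Free applies instead.
Duty = $124,190.88 × 0% = $0.00.
Line 2 (89.54, Talmark, 1,027 units, $148,986.89):
Base rate for 89.54 is 24.5%.
89.54 has an FTA preferential rate, but origin Talmark is not Ravune; base rate stands.
The additional-duty order on 89.54 targets Junoria, not Talmark; it does not apply.
Duty = $148,986.89 × 24.5% = $36,501.79.
Line 3 (44.58, Ravune, 2,313 units, $73,460.88):
Base rate for 44.58 is $3.50/unit.
Origin Ravune is the FTA partner but 44.58 is not on the preference list; base rate stands.
The additional-duty order on 44.58 targets Junoria, not Ravune; it does not apply.
Duty = 2,313 × $3.50 = $8,095.50.
Total = $0.00 + $36,501.79 + $8,095.50 = $44,597.29.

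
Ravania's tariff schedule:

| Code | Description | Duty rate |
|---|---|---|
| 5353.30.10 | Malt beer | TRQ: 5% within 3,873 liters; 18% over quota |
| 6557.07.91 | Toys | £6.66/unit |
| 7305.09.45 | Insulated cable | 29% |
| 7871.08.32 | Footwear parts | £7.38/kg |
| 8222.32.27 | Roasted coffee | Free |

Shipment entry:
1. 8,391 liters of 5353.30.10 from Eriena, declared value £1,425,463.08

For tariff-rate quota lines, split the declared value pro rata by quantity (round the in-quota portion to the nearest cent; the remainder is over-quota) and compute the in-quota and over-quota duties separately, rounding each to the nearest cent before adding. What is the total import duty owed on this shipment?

£171,050.47

Line 1 (5353.30.10, Eriena, 8,391 liters, £1,425,463.08):
Code 5353.30.10 is under a tariff-rate quota (threshold 3,873 liters). In-quota: 3,873 liters at 5%; over-quota: 4,518 liters at 18%.
Pro-rata value split: in-quota = £1,425,463.08 × 3,873/8,391 = £657,945.24; over-quota = £1,425,463.08 − £657,945.24 = £767,517.84.
In-quota duty = £657,945.24 × 5% = £32,897.26. Over-quota duty = £767,517.84 × 18% = £138,153.21.
Line duty = £32,897.26 + £138,153.21 = £171,050.47.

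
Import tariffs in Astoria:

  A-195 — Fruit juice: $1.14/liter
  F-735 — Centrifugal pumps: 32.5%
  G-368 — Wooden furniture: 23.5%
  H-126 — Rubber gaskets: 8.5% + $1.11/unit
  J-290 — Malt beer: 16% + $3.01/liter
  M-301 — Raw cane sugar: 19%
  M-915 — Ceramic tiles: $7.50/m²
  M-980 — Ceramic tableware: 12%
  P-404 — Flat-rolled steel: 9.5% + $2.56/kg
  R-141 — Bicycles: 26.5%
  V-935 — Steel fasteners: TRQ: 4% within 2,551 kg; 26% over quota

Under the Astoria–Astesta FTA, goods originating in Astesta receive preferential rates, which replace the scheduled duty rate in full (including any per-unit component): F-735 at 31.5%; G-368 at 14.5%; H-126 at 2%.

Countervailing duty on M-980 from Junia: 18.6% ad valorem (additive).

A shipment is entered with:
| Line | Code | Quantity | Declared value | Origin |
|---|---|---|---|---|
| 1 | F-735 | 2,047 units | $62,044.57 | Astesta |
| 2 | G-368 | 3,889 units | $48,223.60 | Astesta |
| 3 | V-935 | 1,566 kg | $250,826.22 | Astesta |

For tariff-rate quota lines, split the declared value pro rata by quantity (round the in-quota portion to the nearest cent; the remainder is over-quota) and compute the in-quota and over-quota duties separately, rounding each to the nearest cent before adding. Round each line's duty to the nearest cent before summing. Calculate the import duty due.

Line 1 (F-735, Astesta, 2,047 units, $62,044.57):
Base rate for F-735 is 32.5%.
Origin Astesta qualifies under the Astoria–Astesta agreement and F-735 is covered: preferential rate 31.5% applies instead.
Duty = $62,044.57 × 31.5% = $19,544.04.
Line 2 (G-368, Astesta, 3,889 units, $48,223.60):
Base rate for G-368 is 23.5%.
Origin Astesta qualifies under the Astoria–Astesta agreement and G-368 is covered: preferential rate 14.5% applies instead.
Duty = $48,223.60 × 14.5% = $6,992.42.
Line 3 (V-935, Astesta, 1,566 kg, $250,826.22):
Code V-935 is under a tariff-rate quota (threshold 2,551 kg). Quantity 1,566 kg is within the quota, so the in-quota rate 4% applies to the full value.
Duty = $250,826.22 × 4% = $10,033.05.
Total = $19,544.04 + $6,992.42 + $10,033.05 = $36,569.51.

$36,569.51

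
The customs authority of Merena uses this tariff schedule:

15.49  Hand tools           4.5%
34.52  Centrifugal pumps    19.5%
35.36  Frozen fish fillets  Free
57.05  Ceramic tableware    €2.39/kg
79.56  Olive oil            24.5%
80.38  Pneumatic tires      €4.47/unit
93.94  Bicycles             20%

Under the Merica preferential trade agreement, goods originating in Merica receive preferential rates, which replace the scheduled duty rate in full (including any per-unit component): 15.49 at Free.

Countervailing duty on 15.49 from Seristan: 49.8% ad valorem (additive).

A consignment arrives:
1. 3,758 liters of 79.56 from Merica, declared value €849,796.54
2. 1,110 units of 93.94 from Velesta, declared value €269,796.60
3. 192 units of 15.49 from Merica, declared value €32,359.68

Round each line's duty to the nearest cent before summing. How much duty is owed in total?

€262,159.47

Line 1 (79.56, Merica, 3,758 liters, €849,796.54):
Base rate for 79.56 is 24.5%.
Origin Merica is the FTA partner but 79.56 is not on the preference list; base rate stands.
Duty = €849,796.54 × 24.5% = €208,200.15.
Line 2 (93.94, Velesta, 1,110 units, €269,796.60):
Base rate for 93.94 is 20%.
Duty = €269,796.60 × 20% = €53,959.32.
Line 3 (15.49, Merica, 192 units, €32,359.68):
Base rate for 15.49 is 4.5%.
Origin Merica qualifies under the Merena–Merica agreement and 15.49 is covered: preferential rate Free applies instead.
The additional-duty order on 15.49 targets Seristan, not Merica; it does not apply.
Duty = €32,359.68 × 0% = €0.00.
Total = €208,200.15 + €53,959.32 + €0.00 = €262,159.47.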